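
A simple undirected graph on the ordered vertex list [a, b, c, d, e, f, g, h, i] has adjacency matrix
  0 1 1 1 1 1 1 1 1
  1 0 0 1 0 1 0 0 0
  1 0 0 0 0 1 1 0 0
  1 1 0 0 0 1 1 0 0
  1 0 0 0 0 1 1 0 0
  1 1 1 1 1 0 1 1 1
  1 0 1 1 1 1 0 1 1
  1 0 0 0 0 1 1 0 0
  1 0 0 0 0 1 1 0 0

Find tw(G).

3

A width-3 tree decomposition is:
Bags: B1 = {a, e, f, g}  B2 = {a, c, f, g}  B3 = {a, f, g, h}  B4 = {a, d, f, g}  B5 = {a, f, g, i}  B6 = {a, b, d, f}
Tree: B1–B2, B2–B3, B2–B4, B2–B5, B4–B6
The largest bag has 4 vertices, giving width 3; this decomposition certifies tw(G) ≤ 3. For the lower bound, the 4 vertices {a, d, f, g} are pairwise adjacent, and any tree decomposition puts a clique entirely inside one bag — forcing width ≥ 3. The upper and lower bounds meet at 3, so that is the treewidth.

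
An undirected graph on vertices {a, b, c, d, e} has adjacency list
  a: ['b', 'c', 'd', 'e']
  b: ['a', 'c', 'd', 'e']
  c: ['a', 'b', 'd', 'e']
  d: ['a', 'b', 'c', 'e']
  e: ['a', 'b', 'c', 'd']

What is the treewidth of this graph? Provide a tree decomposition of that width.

With just one bag of size 5, the width is 5 − 1 = 4, so tw(G) ≤ 4. On the other hand G contains the 5-clique {a, b, c, d, e}. A clique must lie in a single bag of any decomposition, so no decomposition can have width below 4. Therefore the treewidth is 4.

Treewidth 4.
One such decomposition:
Bags: B1 = {a, b, c, d, e}
Tree: (single bag)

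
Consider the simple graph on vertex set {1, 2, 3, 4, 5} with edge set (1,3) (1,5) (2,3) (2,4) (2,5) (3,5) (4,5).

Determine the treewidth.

A width-2 tree decomposition is:
Bags: B1 = {2, 3, 5}  B2 = {1, 3, 5}  B3 = {2, 4, 5}
Tree: B1–B2, B1–B3
Each bag holds 3 vertices, so the decomposition has width 2, which upper-bounds the treewidth. On the other hand G contains the 3-clique {1, 3, 5}. A clique must lie in a single bag of any decomposition, so no decomposition can have width below 2. Hence tw(G) = 2 exactly.

2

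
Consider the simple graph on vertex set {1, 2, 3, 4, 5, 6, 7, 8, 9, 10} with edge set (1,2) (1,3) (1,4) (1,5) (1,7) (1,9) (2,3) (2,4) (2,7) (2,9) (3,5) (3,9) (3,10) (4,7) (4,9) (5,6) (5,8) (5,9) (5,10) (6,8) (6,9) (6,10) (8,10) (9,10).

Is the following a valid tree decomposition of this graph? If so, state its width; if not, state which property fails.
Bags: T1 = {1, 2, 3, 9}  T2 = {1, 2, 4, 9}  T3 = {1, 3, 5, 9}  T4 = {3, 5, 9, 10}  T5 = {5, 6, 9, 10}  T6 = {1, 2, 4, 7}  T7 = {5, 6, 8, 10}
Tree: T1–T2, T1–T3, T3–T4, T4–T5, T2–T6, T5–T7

Yes; width 3.

Vertex coverage: the bags together contain {1, 2, 3, 4, 5, 6, 7, 8, 9, 10}, the full vertex set. Edge coverage: each edge of G has both endpoints in at least one bag. Running intersection: for every vertex, the bags containing it form a connected subtree. All three properties hold, so this is a valid tree decomposition of width max|bag| − 1 = 3, and hence tw(G) ≤ 3.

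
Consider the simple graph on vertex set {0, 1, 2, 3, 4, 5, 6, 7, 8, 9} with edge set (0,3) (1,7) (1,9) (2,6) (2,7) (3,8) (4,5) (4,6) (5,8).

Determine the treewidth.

A width-1 tree decomposition is:
Bags: B1 = {1, 9}  B2 = {1, 7}  B3 = {2, 7}  B4 = {2, 6}  B5 = {4, 6}  B6 = {4, 5}  B7 = {5, 8}  B8 = {3, 8}  B9 = {0, 3}
Tree: B1–B2, B2–B3, B3–B4, B4–B5, B5–B6, B6–B7, B7–B8, B8–B9
The largest bag has 2 vertices, giving width 1; this decomposition certifies tw(G) ≤ 1. Since G has at least one edge (e.g. 9–1), it is not an edgeless graph, so tw(G) ≥ 1. The upper and lower bounds meet at 1, so that is the treewidth.

1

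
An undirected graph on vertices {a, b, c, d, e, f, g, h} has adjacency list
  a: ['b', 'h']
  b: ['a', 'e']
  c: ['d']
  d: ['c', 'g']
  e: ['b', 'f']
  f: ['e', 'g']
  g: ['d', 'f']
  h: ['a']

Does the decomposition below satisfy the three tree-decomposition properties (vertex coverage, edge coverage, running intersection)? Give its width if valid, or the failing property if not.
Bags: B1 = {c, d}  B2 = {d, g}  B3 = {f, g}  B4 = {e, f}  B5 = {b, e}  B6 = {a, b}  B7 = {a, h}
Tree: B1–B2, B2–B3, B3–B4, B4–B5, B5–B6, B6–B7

Yes; width 1.

Checking the three conditions: (i) the bags cover all of {a, b, c, d, e, f, g, h}; (ii) for each edge, some bag contains both endpoints; (iii) the bags containing any fixed vertex form a subtree. All hold, so the decomposition is valid with width 2 − 1 = 1.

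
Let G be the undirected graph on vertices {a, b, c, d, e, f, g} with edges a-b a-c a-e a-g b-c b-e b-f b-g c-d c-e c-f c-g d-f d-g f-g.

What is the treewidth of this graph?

3

A width-3 tree decomposition is:
Bags: B1 = {b, c, f, g}  B2 = {a, b, c, g}  B3 = {c, d, f, g}  B4 = {a, b, c, e}
Tree: B1–B2, B1–B3, B2–B4
Every bag has size at most 4, so the width is 4 − 1 = 3 and tw(G) ≤ 3. On the other hand G contains the 4-clique {a, b, c, g}. A clique must lie in a single bag of any decomposition, so no decomposition can have width below 3. Therefore the treewidth is 3.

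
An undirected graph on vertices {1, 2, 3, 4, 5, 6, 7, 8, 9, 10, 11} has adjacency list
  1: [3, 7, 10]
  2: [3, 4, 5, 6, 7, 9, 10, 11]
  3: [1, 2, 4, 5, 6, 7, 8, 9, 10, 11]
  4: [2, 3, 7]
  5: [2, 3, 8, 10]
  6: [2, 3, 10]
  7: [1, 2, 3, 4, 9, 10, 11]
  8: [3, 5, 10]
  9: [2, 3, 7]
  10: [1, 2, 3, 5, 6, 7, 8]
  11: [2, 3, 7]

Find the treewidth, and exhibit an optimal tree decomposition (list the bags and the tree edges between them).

Treewidth 3.
One such decomposition:
Bags: B1 = {2, 3, 5, 10}  B2 = {2, 3, 7, 10}  B3 = {1, 3, 7, 10}  B4 = {2, 3, 4, 7}  B5 = {2, 3, 6, 10}  B6 = {2, 3, 7, 11}  B7 = {2, 3, 7, 9}  B8 = {3, 5, 8, 10}
Tree: B1–B2, B2–B3, B2–B4, B1–B5, B4–B6, B2–B7, B1–B8

Each bag holds 4 vertices, so the decomposition has width 3, which upper-bounds the treewidth. On the other hand G contains the 4-clique {3, 5, 8, 10}. A clique must lie in a single bag of any decomposition, so no decomposition can have width below 3. The upper and lower bounds meet at 3, so that is the treewidth.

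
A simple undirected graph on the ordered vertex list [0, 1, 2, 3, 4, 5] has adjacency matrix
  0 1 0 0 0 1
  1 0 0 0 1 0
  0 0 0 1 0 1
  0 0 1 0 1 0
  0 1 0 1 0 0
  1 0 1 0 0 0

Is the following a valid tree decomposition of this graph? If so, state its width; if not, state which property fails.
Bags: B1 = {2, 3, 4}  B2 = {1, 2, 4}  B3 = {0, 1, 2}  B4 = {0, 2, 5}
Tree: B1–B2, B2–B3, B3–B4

Checking the three conditions: (i) the bags cover all of {0, 1, 2, 3, 4, 5}; (ii) for each edge, some bag contains both endpoints; (iii) the bags containing any fixed vertex form a subtree. All hold, so the decomposition is valid with width 3 − 1 = 2.

Yes; width 2.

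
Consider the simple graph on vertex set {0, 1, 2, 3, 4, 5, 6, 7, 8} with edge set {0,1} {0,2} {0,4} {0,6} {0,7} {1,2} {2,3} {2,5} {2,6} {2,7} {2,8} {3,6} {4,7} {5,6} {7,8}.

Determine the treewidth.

A width-2 tree decomposition is:
Bags: B1 = {0, 2, 7}  B2 = {0, 2, 6}  B3 = {0, 4, 7}  B4 = {2, 5, 6}  B5 = {2, 3, 6}  B6 = {0, 1, 2}  B7 = {2, 7, 8}
Tree: B1–B2, B1–B3, B2–B4, B2–B5, B2–B6, B1–B7
The largest bag has 3 vertices, giving width 2; this decomposition certifies tw(G) ≤ 2. Conversely, {0, 1, 2} is a clique of size 3, and the vertices of any clique must share a bag in every tree decomposition; so some bag has ≥ 3 vertices and tw(G) ≥ 2. Combining the bounds, tw(G) = 2.

2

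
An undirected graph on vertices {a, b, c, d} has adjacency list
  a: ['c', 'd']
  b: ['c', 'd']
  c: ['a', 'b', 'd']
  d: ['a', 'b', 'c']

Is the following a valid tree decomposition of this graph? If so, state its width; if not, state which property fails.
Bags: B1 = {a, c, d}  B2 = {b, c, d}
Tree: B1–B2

Checking the three conditions: (i) the bags cover all of {a, b, c, d}; (ii) for each edge, some bag contains both endpoints; (iii) the bags containing any fixed vertex form a subtree. All hold, so the decomposition is valid with width 3 − 1 = 2.

Yes; width 2.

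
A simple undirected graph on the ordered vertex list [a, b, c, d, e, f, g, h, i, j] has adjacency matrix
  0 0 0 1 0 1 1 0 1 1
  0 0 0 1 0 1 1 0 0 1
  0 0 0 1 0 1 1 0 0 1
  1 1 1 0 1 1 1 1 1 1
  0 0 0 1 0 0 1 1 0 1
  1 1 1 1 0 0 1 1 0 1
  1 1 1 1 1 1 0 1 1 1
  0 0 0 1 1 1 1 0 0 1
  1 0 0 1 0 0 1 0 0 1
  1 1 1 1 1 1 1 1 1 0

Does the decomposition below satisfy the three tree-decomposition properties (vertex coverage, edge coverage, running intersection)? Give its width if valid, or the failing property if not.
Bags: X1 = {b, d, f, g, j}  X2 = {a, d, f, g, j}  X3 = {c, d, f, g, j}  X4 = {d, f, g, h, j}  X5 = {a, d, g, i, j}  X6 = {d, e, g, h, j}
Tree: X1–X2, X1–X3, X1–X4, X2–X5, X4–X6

Yes; width 4.

Vertex coverage: the bags together contain {a, b, c, d, e, f, g, h, i, j}, the full vertex set. Edge coverage: each edge of G has both endpoints in at least one bag. Running intersection: for every vertex, the bags containing it form a connected subtree. All three properties hold, so this is a valid tree decomposition of width max|bag| − 1 = 4, and hence tw(G) ≤ 4.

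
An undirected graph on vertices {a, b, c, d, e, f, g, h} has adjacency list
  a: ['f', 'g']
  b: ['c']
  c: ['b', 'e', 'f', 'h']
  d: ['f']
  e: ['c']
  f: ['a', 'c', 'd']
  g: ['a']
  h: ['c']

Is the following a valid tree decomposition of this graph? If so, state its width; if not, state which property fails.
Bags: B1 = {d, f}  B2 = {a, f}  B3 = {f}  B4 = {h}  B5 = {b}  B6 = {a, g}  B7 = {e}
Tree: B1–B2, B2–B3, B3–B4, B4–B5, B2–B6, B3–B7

No — vertex c appears in no bag.

A tree decomposition must satisfy three properties: every vertex lies in some bag; for every edge, both endpoints lie together in some bag; and for every vertex, the bags containing it form a connected subtree. Here vertex c appears in no bag, so the decomposition is invalid.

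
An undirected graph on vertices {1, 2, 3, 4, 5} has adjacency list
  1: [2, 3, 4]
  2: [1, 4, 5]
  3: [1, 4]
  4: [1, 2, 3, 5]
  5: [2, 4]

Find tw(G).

2

A width-2 tree decomposition is:
Bags: B1 = {1, 2, 4}  B2 = {1, 3, 4}  B3 = {2, 4, 5}
Tree: B1–B2, B1–B3
Every bag has size at most 3, so the width is 3 − 1 = 2 and tw(G) ≤ 2. For the lower bound, the 3 vertices {1, 2, 4} are pairwise adjacent, and any tree decomposition puts a clique entirely inside one bag — forcing width ≥ 2. The upper and lower bounds meet at 2, so that is the treewidth.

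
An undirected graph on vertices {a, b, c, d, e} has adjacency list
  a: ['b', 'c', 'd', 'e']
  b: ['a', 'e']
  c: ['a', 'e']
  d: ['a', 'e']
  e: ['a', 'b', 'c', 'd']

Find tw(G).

2

A width-2 tree decomposition is:
Bags: B1 = {a, b, e}  B2 = {a, d, e}  B3 = {a, c, e}
Tree: B1–B2, B1–B3
Every bag has size at most 3, so the width is 3 − 1 = 2 and tw(G) ≤ 2. For the lower bound, the 3 vertices {a, d, e} are pairwise adjacent, and any tree decomposition puts a clique entirely inside one bag — forcing width ≥ 2. Combining the bounds, tw(G) = 2.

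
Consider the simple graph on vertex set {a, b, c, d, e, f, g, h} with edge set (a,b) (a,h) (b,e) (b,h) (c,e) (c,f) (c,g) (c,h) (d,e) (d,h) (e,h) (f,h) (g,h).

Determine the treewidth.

A width-2 tree decomposition is:
Bags: B1 = {c, e, h}  B2 = {d, e, h}  B3 = {c, g, h}  B4 = {b, e, h}  B5 = {c, f, h}  B6 = {a, b, h}
Tree: B1–B2, B1–B3, B1–B4, B3–B5, B4–B6
The largest bag has 3 vertices, giving width 2; this decomposition certifies tw(G) ≤ 2. For the lower bound, the 3 vertices {d, e, h} are pairwise adjacent, and any tree decomposition puts a clique entirely inside one bag — forcing width ≥ 2. The upper and lower bounds meet at 2, so that is the treewidth.

2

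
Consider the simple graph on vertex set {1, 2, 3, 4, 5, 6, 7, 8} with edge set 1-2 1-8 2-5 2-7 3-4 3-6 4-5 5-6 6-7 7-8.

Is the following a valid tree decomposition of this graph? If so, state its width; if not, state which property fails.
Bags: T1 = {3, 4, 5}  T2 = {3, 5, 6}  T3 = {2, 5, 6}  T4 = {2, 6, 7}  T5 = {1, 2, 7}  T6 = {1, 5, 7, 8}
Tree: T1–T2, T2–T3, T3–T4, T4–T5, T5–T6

A tree decomposition must satisfy three properties: every vertex lies in some bag; for every edge, both endpoints lie together in some bag; and for every vertex, the bags containing it form a connected subtree. Here bags containing vertex 5 are not connected in the tree, so the decomposition is invalid.

No — bags containing vertex 5 are not connected in the tree.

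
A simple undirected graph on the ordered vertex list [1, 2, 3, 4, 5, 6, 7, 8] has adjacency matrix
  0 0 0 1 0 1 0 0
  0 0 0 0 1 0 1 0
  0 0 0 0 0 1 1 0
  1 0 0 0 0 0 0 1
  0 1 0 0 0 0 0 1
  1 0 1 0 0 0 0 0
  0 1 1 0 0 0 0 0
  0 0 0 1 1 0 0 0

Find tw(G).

A width-2 tree decomposition is:
Bags: B1 = {3, 6, 7}  B2 = {2, 6, 7}  B3 = {2, 5, 6}  B4 = {5, 6, 8}  B5 = {4, 6, 8}  B6 = {1, 4, 6}
Tree: B1–B2, B2–B3, B3–B4, B4–B5, B5–B6
Each bag holds 3 vertices, so the decomposition has width 2, which upper-bounds the treewidth. Since 6–3–7–2–5–8–4–1–6 is a cycle in G, G is not acyclic. Forests are exactly the graphs of treewidth ≤ 1, so tw(G) ≥ 2. The upper and lower bounds meet at 2, so that is the treewidth.

2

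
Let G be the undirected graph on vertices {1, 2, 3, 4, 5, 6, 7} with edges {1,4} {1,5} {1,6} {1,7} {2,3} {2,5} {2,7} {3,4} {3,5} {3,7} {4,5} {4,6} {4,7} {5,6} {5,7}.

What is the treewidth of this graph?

A width-3 tree decomposition is:
Bags: B1 = {3, 4, 5, 7}  B2 = {1, 4, 5, 7}  B3 = {2, 3, 5, 7}  B4 = {1, 4, 5, 6}
Tree: B1–B2, B1–B3, B2–B4
Every bag has size at most 4, so the width is 4 − 1 = 3 and tw(G) ≤ 3. Conversely, {2, 3, 5, 7} is a clique of size 4, and the vertices of any clique must share a bag in every tree decomposition; so some bag has ≥ 4 vertices and tw(G) ≥ 3. Combining the bounds, tw(G) = 3.

3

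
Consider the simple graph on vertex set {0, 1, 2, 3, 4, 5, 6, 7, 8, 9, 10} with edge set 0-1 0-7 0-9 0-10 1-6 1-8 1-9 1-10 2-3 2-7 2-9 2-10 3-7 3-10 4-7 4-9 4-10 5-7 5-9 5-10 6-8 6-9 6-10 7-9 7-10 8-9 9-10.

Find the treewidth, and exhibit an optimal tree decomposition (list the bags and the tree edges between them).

Each bag holds 4 vertices, so the decomposition has width 3, which upper-bounds the treewidth. On the other hand G contains the 4-clique {1, 6, 8, 9}. A clique must lie in a single bag of any decomposition, so no decomposition can have width below 3. The upper and lower bounds meet at 3, so that is the treewidth.

Treewidth 3.
Bags: B1 = {0, 7, 9, 10}  B2 = {2, 7, 9, 10}  B3 = {0, 1, 9, 10}  B4 = {5, 7, 9, 10}  B5 = {4, 7, 9, 10}  B6 = {1, 6, 9, 10}  B7 = {1, 6, 8, 9}  B8 = {2, 3, 7, 10}
Tree: B1–B2, B1–B3, B2–B4, B2–B5, B3–B6, B6–B7, B2–B8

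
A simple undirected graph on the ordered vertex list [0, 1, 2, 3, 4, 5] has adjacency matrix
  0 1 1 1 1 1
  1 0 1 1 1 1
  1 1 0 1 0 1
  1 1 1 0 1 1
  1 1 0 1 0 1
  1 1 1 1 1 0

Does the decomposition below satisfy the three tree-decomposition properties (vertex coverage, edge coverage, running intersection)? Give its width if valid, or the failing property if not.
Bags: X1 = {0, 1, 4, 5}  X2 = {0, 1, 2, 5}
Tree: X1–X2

No — vertex 3 appears in no bag.

A tree decomposition must satisfy three properties: every vertex lies in some bag; for every edge, both endpoints lie together in some bag; and for every vertex, the bags containing it form a connected subtree. Here vertex 3 appears in no bag, so the decomposition is invalid.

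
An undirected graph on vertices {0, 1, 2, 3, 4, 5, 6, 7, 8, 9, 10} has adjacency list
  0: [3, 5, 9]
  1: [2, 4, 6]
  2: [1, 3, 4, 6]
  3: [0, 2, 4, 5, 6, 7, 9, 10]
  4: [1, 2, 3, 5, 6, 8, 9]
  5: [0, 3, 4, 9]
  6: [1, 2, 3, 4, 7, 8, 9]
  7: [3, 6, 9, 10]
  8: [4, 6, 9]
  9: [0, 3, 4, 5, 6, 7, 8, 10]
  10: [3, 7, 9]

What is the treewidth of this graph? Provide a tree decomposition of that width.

Every bag has size at most 4, so the width is 4 − 1 = 3 and tw(G) ≤ 3. Conversely, {4, 6, 8, 9} is a clique of size 4, and the vertices of any clique must share a bag in every tree decomposition; so some bag has ≥ 4 vertices and tw(G) ≥ 3. The upper and lower bounds meet at 3, so that is the treewidth.

Treewidth 3.
One optimal decomposition is:
Bags: B1 = {3, 4, 6, 9}  B2 = {3, 6, 7, 9}  B3 = {4, 6, 8, 9}  B4 = {3, 7, 9, 10}  B5 = {2, 3, 4, 6}  B6 = {3, 4, 5, 9}  B7 = {0, 3, 5, 9}  B8 = {1, 2, 4, 6}
Tree: B1–B2, B1–B3, B2–B4, B1–B5, B1–B6, B6–B7, B5–B8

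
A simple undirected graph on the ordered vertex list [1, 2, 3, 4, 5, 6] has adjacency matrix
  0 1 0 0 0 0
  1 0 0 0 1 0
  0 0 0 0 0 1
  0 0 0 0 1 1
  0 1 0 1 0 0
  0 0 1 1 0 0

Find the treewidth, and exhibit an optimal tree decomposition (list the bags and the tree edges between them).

Treewidth 1.
One optimal decomposition is:
Bags: B1 = {4, 5}  B2 = {4, 6}  B3 = {2, 5}  B4 = {1, 2}  B5 = {3, 6}
Tree: B1–B2, B1–B3, B3–B4, B2–B5

Every bag has size at most 2, so the width is 2 − 1 = 1 and tw(G) ≤ 1. Since G has at least one edge (e.g. 4–5), it is not an edgeless graph, so tw(G) ≥ 1. Combining the bounds, tw(G) = 1.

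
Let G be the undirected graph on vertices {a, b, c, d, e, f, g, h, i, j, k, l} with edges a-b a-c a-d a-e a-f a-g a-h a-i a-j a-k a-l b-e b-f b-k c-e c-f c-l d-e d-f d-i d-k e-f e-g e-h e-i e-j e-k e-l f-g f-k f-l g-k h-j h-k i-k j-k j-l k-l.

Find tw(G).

A width-4 tree decomposition is:
Bags: B1 = {a, b, e, f, k}  B2 = {a, e, f, k, l}  B3 = {a, d, e, f, k}  B4 = {a, c, e, f, l}  B5 = {a, d, e, i, k}  B6 = {a, e, j, k, l}  B7 = {a, e, f, g, k}  B8 = {a, e, h, j, k}
Tree: B1–B2, B1–B3, B2–B4, B3–B5, B2–B6, B3–B7, B6–B8
Each bag holds 5 vertices, so the decomposition has width 4, which upper-bounds the treewidth. On the other hand G contains the 5-clique {a, c, e, f, l}. A clique must lie in a single bag of any decomposition, so no decomposition can have width below 4. Combining the bounds, tw(G) = 4.

4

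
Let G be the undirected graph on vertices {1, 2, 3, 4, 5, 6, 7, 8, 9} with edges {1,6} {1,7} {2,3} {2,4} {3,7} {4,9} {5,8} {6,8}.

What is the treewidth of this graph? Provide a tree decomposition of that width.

Each bag holds 2 vertices, so the decomposition has width 1, which upper-bounds the treewidth. Since G has at least one edge (e.g. 9–4), it is not an edgeless graph, so tw(G) ≥ 1. Hence tw(G) = 1 exactly.

Treewidth 1.
One such decomposition:
Bags: B1 = {4, 9}  B2 = {2, 4}  B3 = {2, 3}  B4 = {3, 7}  B5 = {1, 7}  B6 = {1, 6}  B7 = {6, 8}  B8 = {5, 8}
Tree: B1–B2, B2–B3, B3–B4, B4–B5, B5–B6, B6–B7, B7–B8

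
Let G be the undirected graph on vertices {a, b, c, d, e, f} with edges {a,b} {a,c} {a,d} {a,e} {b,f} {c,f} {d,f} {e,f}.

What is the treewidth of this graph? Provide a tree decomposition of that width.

Treewidth 2.
One optimal decomposition is:
Bags: B1 = {a, e, f}  B2 = {a, c, f}  B3 = {a, b, f}  B4 = {a, d, f}
Tree: B1–B2, B2–B3, B3–B4

The largest bag has 3 vertices, giving width 2; this decomposition certifies tw(G) ≤ 2. The edges e–f–c–a–e form a cycle, so G is not a tree and its treewidth is at least 2. The upper and lower bounds meet at 2, so that is the treewidth.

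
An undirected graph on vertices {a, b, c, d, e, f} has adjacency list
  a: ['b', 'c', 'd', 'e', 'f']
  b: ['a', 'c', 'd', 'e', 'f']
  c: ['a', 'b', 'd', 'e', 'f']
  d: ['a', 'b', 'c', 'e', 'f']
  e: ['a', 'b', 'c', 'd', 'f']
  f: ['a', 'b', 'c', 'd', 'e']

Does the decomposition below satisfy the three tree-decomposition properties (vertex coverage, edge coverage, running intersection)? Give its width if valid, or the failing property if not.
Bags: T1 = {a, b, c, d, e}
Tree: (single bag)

A tree decomposition must satisfy three properties: every vertex lies in some bag; for every edge, both endpoints lie together in some bag; and for every vertex, the bags containing it form a connected subtree. Here vertex f appears in no bag, so the decomposition is invalid.

No — vertex f appears in no bag.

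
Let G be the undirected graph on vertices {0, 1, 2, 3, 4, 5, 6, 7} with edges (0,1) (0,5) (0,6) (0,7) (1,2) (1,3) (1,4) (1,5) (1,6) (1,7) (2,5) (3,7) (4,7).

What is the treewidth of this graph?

A width-2 tree decomposition is:
Bags: B1 = {0, 1, 7}  B2 = {1, 4, 7}  B3 = {0, 1, 6}  B4 = {0, 1, 5}  B5 = {1, 3, 7}  B6 = {1, 2, 5}
Tree: B1–B2, B1–B3, B3–B4, B1–B5, B4–B6
The largest bag has 3 vertices, giving width 2; this decomposition certifies tw(G) ≤ 2. On the other hand G contains the 3-clique {0, 1, 5}. A clique must lie in a single bag of any decomposition, so no decomposition can have width below 2. Therefore the treewidth is 2.

2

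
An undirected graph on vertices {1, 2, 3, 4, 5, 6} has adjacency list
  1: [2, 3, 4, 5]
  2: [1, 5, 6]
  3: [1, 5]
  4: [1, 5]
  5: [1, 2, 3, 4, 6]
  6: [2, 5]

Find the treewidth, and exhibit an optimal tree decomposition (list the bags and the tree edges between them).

Treewidth 2.
One such decomposition:
Bags: B1 = {1, 2, 5}  B2 = {2, 5, 6}  B3 = {1, 3, 5}  B4 = {1, 4, 5}
Tree: B1–B2, B1–B3, B1–B4

Every bag has size at most 3, so the width is 3 − 1 = 2 and tw(G) ≤ 2. For the lower bound, the 3 vertices {1, 2, 5} are pairwise adjacent, and any tree decomposition puts a clique entirely inside one bag — forcing width ≥ 2. Combining the bounds, tw(G) = 2.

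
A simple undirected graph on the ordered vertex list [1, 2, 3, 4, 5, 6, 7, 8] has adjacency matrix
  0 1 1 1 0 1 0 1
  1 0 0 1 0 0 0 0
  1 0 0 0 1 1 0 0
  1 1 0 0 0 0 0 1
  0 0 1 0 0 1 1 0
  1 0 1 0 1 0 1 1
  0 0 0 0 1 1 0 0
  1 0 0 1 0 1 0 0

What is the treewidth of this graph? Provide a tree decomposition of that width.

The largest bag has 3 vertices, giving width 2; this decomposition certifies tw(G) ≤ 2. For the lower bound, the 3 vertices {1, 3, 6} are pairwise adjacent, and any tree decomposition puts a clique entirely inside one bag — forcing width ≥ 2. The upper and lower bounds meet at 2, so that is the treewidth.

Treewidth 2.
One such decomposition:
Bags: B1 = {5, 6, 7}  B2 = {3, 5, 6}  B3 = {1, 3, 6}  B4 = {1, 6, 8}  B5 = {1, 4, 8}  B6 = {1, 2, 4}
Tree: B1–B2, B2–B3, B3–B4, B4–B5, B5–B6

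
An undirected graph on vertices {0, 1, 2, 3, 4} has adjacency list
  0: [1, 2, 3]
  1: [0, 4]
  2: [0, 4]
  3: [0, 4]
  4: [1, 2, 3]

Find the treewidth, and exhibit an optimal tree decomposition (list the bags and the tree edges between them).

Every bag has size at most 3, so the width is 3 − 1 = 2 and tw(G) ≤ 2. The edges 3–0–1–4–3 form a cycle, so G is not a tree and its treewidth is at least 2. Combining the bounds, tw(G) = 2.

Treewidth 2.
Bags: B1 = {0, 3, 4}  B2 = {0, 1, 4}  B3 = {0, 2, 4}
Tree: B1–B2, B2–B3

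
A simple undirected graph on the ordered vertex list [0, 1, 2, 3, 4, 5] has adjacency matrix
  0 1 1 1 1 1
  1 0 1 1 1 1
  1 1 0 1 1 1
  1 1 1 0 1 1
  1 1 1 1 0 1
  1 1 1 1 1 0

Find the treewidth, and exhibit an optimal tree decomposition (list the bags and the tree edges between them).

A single bag containing all 6 vertices is trivially a valid decomposition of width 5. Conversely, {0, 1, 2, 3, 4, 5} is a clique of size 6, and the vertices of any clique must share a bag in every tree decomposition; so some bag has ≥ 6 vertices and tw(G) ≥ 5. The upper and lower bounds meet at 5, so that is the treewidth.

Treewidth 5.
One optimal decomposition is:
Bags: B1 = {0, 1, 2, 3, 4, 5}
Tree: (single bag)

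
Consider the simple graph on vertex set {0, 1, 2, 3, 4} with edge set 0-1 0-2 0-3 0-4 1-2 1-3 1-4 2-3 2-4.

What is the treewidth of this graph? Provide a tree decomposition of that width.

Treewidth 3.
One such decomposition:
Bags: B1 = {0, 1, 2, 3}  B2 = {0, 1, 2, 4}
Tree: B1–B2

Each bag holds 4 vertices, so the decomposition has width 3, which upper-bounds the treewidth. For the lower bound, the 4 vertices {0, 1, 2, 3} are pairwise adjacent, and any tree decomposition puts a clique entirely inside one bag — forcing width ≥ 3. The upper and lower bounds meet at 3, so that is the treewidth.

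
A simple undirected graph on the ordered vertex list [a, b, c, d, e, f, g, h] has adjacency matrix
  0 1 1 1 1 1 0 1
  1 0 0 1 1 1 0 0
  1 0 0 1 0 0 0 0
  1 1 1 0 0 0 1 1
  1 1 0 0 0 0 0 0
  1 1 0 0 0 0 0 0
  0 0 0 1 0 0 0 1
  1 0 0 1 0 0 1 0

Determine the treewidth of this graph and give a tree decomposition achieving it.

The largest bag has 3 vertices, giving width 2; this decomposition certifies tw(G) ≤ 2. For the lower bound, the 3 vertices {d, g, h} are pairwise adjacent, and any tree decomposition puts a clique entirely inside one bag — forcing width ≥ 2. The upper and lower bounds meet at 2, so that is the treewidth.

Treewidth 2.
Bags: B1 = {a, b, d}  B2 = {a, c, d}  B3 = {a, d, h}  B4 = {a, b, e}  B5 = {d, g, h}  B6 = {a, b, f}
Tree: B1–B2, B1–B3, B1–B4, B3–B5, B1–B6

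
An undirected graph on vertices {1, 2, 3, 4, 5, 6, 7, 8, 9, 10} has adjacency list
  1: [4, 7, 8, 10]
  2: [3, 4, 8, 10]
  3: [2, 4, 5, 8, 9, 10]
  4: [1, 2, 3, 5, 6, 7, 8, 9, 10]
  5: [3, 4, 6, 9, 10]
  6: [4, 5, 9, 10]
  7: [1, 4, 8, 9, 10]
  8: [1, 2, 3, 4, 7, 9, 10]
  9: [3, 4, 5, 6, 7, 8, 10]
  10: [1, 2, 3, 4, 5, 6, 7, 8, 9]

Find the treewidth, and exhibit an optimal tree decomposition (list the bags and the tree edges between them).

Treewidth 4.
One such decomposition:
Bags: B1 = {3, 4, 5, 9, 10}  B2 = {3, 4, 8, 9, 10}  B3 = {4, 5, 6, 9, 10}  B4 = {4, 7, 8, 9, 10}  B5 = {1, 4, 7, 8, 10}  B6 = {2, 3, 4, 8, 10}
Tree: B1–B2, B1–B3, B2–B4, B4–B5, B2–B6

The largest bag has 5 vertices, giving width 4; this decomposition certifies tw(G) ≤ 4. For the lower bound, the 5 vertices {1, 4, 7, 8, 10} are pairwise adjacent, and any tree decomposition puts a clique entirely inside one bag — forcing width ≥ 4. Hence tw(G) = 4 exactly.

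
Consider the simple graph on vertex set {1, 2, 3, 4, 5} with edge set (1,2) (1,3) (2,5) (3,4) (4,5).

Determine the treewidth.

A width-2 tree decomposition is:
Bags: B1 = {1, 2, 5}  B2 = {1, 3, 5}  B3 = {3, 4, 5}
Tree: B1–B2, B2–B3
The largest bag has 3 vertices, giving width 2; this decomposition certifies tw(G) ≤ 2. Since 5–2–1–3–4–5 is a cycle in G, G is not acyclic. Forests are exactly the graphs of treewidth ≤ 1, so tw(G) ≥ 2. Combining the bounds, tw(G) = 2.

2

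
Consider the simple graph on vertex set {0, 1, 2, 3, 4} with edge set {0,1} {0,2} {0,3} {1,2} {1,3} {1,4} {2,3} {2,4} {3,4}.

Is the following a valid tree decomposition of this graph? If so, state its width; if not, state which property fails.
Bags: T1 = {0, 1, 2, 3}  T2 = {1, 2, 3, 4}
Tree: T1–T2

Yes; width 3.

Checking the three conditions: (i) the bags cover all of {0, 1, 2, 3, 4}; (ii) for each edge, some bag contains both endpoints; (iii) the bags containing any fixed vertex form a subtree. All hold, so the decomposition is valid with width 4 − 1 = 3.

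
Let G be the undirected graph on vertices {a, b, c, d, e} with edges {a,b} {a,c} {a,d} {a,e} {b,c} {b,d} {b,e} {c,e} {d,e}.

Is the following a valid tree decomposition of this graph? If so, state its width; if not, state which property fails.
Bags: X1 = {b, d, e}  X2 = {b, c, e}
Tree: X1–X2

No — vertex a appears in no bag.

A tree decomposition must satisfy three properties: every vertex lies in some bag; for every edge, both endpoints lie together in some bag; and for every vertex, the bags containing it form a connected subtree. Here vertex a appears in no bag, so the decomposition is invalid.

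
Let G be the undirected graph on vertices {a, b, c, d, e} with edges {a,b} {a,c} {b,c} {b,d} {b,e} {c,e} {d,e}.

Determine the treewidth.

2

A width-2 tree decomposition is:
Bags: B1 = {b, c, e}  B2 = {a, b, c}  B3 = {b, d, e}
Tree: B1–B2, B1–B3
Every bag has size at most 3, so the width is 3 − 1 = 2 and tw(G) ≤ 2. On the other hand G contains the 3-clique {b, d, e}. A clique must lie in a single bag of any decomposition, so no decomposition can have width below 2. Combining the bounds, tw(G) = 2.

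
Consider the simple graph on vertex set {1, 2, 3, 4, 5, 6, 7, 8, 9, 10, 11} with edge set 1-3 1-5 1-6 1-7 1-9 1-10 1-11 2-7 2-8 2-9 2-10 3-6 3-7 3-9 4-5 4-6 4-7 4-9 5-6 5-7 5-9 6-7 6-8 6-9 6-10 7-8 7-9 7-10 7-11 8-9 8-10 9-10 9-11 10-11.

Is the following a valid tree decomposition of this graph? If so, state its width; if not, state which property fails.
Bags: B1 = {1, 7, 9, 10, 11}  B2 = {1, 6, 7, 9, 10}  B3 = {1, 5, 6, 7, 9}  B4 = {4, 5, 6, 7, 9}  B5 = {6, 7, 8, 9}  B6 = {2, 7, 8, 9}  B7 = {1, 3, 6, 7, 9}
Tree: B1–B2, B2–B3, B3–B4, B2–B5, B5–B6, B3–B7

A tree decomposition must satisfy three properties: every vertex lies in some bag; for every edge, both endpoints lie together in some bag; and for every vertex, the bags containing it form a connected subtree. Here edge (10,8) lies in no bag, so the decomposition is invalid.

No — edge (10,8) lies in no bag.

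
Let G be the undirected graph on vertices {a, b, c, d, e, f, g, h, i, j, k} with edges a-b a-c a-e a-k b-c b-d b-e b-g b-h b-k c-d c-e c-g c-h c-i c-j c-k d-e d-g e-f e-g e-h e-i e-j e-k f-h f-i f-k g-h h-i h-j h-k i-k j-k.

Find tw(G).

A width-4 tree decomposition is:
Bags: B1 = {b, c, e, h, k}  B2 = {a, b, c, e, k}  B3 = {c, e, h, i, k}  B4 = {b, c, e, g, h}  B5 = {c, e, h, j, k}  B6 = {b, c, d, e, g}  B7 = {e, f, h, i, k}
Tree: B1–B2, B1–B3, B1–B4, B3–B5, B4–B6, B3–B7
The largest bag has 5 vertices, giving width 4; this decomposition certifies tw(G) ≤ 4. On the other hand G contains the 5-clique {b, c, d, e, g}. A clique must lie in a single bag of any decomposition, so no decomposition can have width below 4. Combining the bounds, tw(G) = 4.

4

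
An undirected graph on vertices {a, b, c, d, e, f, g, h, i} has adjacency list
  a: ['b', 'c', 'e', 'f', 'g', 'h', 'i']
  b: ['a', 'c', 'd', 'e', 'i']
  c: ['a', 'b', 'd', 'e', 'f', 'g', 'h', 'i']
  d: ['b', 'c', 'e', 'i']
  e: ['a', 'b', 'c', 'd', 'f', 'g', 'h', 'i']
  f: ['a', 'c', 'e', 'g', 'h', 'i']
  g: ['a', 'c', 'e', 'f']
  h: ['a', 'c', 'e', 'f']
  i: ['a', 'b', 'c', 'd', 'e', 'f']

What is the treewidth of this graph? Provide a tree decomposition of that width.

Each bag holds 5 vertices, so the decomposition has width 4, which upper-bounds the treewidth. On the other hand G contains the 5-clique {b, c, d, e, i}. A clique must lie in a single bag of any decomposition, so no decomposition can have width below 4. Combining the bounds, tw(G) = 4.

Treewidth 4.
One optimal decomposition is:
Bags: B1 = {a, c, e, f, i}  B2 = {a, c, e, f, h}  B3 = {a, c, e, f, g}  B4 = {a, b, c, e, i}  B5 = {b, c, d, e, i}
Tree: B1–B2, B2–B3, B1–B4, B4–B5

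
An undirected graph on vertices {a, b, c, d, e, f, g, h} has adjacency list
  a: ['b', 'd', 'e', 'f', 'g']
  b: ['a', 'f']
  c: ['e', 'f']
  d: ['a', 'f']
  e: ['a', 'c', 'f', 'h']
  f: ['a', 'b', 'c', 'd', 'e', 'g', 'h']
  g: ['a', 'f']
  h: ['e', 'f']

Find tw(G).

A width-2 tree decomposition is:
Bags: B1 = {a, e, f}  B2 = {c, e, f}  B3 = {a, b, f}  B4 = {e, f, h}  B5 = {a, d, f}  B6 = {a, f, g}
Tree: B1–B2, B1–B3, B2–B4, B3–B5, B5–B6
Every bag has size at most 3, so the width is 3 − 1 = 2 and tw(G) ≤ 2. On the other hand G contains the 3-clique {e, f, h}. A clique must lie in a single bag of any decomposition, so no decomposition can have width below 2. Therefore the treewidth is 2.

2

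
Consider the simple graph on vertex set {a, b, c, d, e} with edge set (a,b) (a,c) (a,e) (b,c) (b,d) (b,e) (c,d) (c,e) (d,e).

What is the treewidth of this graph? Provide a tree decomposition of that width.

Treewidth 3.
One optimal decomposition is:
Bags: B1 = {b, c, d, e}  B2 = {a, b, c, e}
Tree: B1–B2

Each bag holds 4 vertices, so the decomposition has width 3, which upper-bounds the treewidth. For the lower bound, the 4 vertices {b, c, d, e} are pairwise adjacent, and any tree decomposition puts a clique entirely inside one bag — forcing width ≥ 3. Hence tw(G) = 3 exactly.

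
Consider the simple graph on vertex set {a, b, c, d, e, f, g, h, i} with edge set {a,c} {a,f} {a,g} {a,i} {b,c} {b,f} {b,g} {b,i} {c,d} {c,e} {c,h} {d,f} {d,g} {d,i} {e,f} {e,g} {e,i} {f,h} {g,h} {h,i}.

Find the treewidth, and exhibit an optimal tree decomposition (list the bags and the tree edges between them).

Treewidth 4.
One optimal decomposition is:
Bags: B1 = {b, c, f, g, i}  B2 = {c, d, f, g, i}  B3 = {a, c, f, g, i}  B4 = {c, f, g, h, i}  B5 = {c, e, f, g, i}
Tree: B1–B2, B2–B3, B3–B4, B4–B5

Each bag holds 5 vertices, so the decomposition has width 4, which upper-bounds the treewidth. For the lower bound: the 5 vertex sets {b,g}, {c,d}, {a,i}, {f}, {h} are disjoint, each induces a connected subgraph, and every pair is joined by at least one edge of G. Contracting each set to a single vertex therefore yields K_{5} as a minor, and since treewidth is minor-monotone, tw(G) ≥ tw(K_{5}) = 4. Therefore the treewidth is 4.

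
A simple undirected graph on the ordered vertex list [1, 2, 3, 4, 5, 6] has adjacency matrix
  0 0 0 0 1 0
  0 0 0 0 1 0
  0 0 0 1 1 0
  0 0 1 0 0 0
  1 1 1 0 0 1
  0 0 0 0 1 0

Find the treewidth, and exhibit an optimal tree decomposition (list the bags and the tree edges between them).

Each bag holds 2 vertices, so the decomposition has width 1, which upper-bounds the treewidth. G has an edge, so its treewidth is at least 1. The upper and lower bounds meet at 1, so that is the treewidth.

Treewidth 1.
One optimal decomposition is:
Bags: B1 = {3, 5}  B2 = {5, 6}  B3 = {3, 4}  B4 = {2, 5}  B5 = {1, 5}
Tree: B1–B2, B1–B3, B1–B4, B2–B5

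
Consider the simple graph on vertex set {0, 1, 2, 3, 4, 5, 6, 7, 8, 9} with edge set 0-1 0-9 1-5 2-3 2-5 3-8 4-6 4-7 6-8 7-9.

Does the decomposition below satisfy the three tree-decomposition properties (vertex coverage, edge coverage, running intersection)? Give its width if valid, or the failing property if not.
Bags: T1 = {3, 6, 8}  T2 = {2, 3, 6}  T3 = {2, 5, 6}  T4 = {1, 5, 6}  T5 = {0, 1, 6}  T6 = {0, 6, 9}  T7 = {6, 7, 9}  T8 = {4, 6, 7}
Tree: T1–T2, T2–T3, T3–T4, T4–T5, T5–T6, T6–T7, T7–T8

Every vertex of G appears in some bag (union = {0, 1, 2, 3, 4, 5, 6, 7, 8, 9}); every edge is covered by a bag; and for each vertex v the set of bags containing v is connected in the bag tree. The decomposition is therefore valid. The largest bag has 3 vertices, so the width is 2.

Yes; width 2.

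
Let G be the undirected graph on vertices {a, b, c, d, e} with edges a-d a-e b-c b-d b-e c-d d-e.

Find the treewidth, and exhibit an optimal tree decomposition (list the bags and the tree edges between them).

Each bag holds 3 vertices, so the decomposition has width 2, which upper-bounds the treewidth. For the lower bound, the 3 vertices {a, d, e} are pairwise adjacent, and any tree decomposition puts a clique entirely inside one bag — forcing width ≥ 2. Hence tw(G) = 2 exactly.

Treewidth 2.
One optimal decomposition is:
Bags: B1 = {a, d, e}  B2 = {b, d, e}  B3 = {b, c, d}
Tree: B1–B2, B2–B3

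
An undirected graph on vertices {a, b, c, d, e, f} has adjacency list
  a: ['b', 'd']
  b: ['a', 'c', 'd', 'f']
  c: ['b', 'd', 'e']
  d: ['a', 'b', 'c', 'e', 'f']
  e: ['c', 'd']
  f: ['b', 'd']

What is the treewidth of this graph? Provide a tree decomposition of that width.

Treewidth 2.
One optimal decomposition is:
Bags: B1 = {b, d, f}  B2 = {b, c, d}  B3 = {a, b, d}  B4 = {c, d, e}
Tree: B1–B2, B1–B3, B2–B4

The largest bag has 3 vertices, giving width 2; this decomposition certifies tw(G) ≤ 2. Conversely, {c, d, e} is a clique of size 3, and the vertices of any clique must share a bag in every tree decomposition; so some bag has ≥ 3 vertices and tw(G) ≥ 2. The upper and lower bounds meet at 2, so that is the treewidth.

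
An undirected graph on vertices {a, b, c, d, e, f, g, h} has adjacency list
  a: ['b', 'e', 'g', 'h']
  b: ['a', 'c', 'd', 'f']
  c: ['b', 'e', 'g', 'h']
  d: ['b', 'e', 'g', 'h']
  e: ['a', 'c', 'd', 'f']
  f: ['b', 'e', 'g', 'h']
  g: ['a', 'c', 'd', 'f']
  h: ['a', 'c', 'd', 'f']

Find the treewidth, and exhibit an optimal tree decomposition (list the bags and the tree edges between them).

Treewidth 4.
One such decomposition:
Bags: B1 = {a, c, d, f, h}  B2 = {a, c, d, f, g}  B3 = {a, b, c, d, f}  B4 = {a, c, d, e, f}
Tree: B1–B2, B2–B3, B3–B4

Every bag has size at most 5, so the width is 5 − 1 = 4 and tw(G) ≤ 4. For the lower bound: the 5 vertex sets {d,h}, {f,g}, {b,c}, {a}, {e} are disjoint, each induces a connected subgraph, and every pair is joined by at least one edge of G. Contracting each set to a single vertex therefore yields K_{5} as a minor, and since treewidth is minor-monotone, tw(G) ≥ tw(K_{5}) = 4. Therefore the treewidth is 4.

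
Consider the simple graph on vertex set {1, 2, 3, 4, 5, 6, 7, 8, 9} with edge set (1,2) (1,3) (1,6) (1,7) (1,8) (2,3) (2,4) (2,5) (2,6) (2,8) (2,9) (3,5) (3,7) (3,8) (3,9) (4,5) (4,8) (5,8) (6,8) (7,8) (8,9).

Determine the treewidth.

A width-3 tree decomposition is:
Bags: B1 = {1, 3, 7, 8}  B2 = {1, 2, 3, 8}  B3 = {2, 3, 5, 8}  B4 = {2, 3, 8, 9}  B5 = {1, 2, 6, 8}  B6 = {2, 4, 5, 8}
Tree: B1–B2, B2–B3, B2–B4, B2–B5, B3–B6
The largest bag has 4 vertices, giving width 3; this decomposition certifies tw(G) ≤ 3. For the lower bound, the 4 vertices {1, 2, 3, 8} are pairwise adjacent, and any tree decomposition puts a clique entirely inside one bag — forcing width ≥ 3. Hence tw(G) = 3 exactly.

3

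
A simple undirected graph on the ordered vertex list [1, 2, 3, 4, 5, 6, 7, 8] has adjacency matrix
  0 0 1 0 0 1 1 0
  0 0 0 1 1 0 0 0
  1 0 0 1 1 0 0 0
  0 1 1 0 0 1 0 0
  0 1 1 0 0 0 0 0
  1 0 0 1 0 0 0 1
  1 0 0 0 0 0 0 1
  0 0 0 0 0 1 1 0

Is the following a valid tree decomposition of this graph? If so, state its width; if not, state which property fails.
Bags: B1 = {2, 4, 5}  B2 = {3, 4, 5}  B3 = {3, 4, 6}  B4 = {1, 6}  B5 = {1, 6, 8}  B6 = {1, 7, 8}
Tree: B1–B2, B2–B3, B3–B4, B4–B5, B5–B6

No — edge (3,1) lies in no bag.

A tree decomposition must satisfy three properties: every vertex lies in some bag; for every edge, both endpoints lie together in some bag; and for every vertex, the bags containing it form a connected subtree. Here edge (3,1) lies in no bag, so the decomposition is invalid.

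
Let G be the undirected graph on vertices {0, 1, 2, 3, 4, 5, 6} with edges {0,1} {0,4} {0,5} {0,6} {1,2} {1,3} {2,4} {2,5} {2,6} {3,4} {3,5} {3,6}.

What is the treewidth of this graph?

A width-3 tree decomposition is:
Bags: B1 = {0, 2, 3, 5}  B2 = {0, 1, 2, 3}  B3 = {0, 2, 3, 6}  B4 = {0, 2, 3, 4}
Tree: B1–B2, B2–B3, B3–B4
Each bag holds 4 vertices, so the decomposition has width 3, which upper-bounds the treewidth. For the lower bound: the 4 vertex sets {3,5}, {1,2}, {0}, {6} are disjoint, each induces a connected subgraph, and every pair is joined by at least one edge of G. Contracting each set to a single vertex therefore yields K_{4} as a minor, and since treewidth is minor-monotone, tw(G) ≥ tw(K_{4}) = 3. Therefore the treewidth is 3.

3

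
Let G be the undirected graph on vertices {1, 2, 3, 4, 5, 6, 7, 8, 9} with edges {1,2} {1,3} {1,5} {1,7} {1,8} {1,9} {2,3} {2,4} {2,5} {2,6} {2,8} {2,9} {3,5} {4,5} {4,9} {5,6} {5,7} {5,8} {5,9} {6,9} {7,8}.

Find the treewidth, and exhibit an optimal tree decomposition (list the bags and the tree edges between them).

Treewidth 3.
One such decomposition:
Bags: B1 = {1, 2, 5, 8}  B2 = {1, 2, 5, 9}  B3 = {1, 5, 7, 8}  B4 = {1, 2, 3, 5}  B5 = {2, 4, 5, 9}  B6 = {2, 5, 6, 9}
Tree: B1–B2, B1–B3, B2–B4, B2–B5, B5–B6

The largest bag has 4 vertices, giving width 3; this decomposition certifies tw(G) ≤ 3. For the lower bound, the 4 vertices {1, 2, 5, 8} are pairwise adjacent, and any tree decomposition puts a clique entirely inside one bag — forcing width ≥ 3. The upper and lower bounds meet at 3, so that is the treewidth.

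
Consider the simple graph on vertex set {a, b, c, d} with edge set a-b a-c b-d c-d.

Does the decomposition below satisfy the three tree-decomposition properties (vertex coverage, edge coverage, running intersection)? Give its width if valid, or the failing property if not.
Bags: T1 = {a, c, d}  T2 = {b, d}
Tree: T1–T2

No — edge (a,b) lies in no bag.

A tree decomposition must satisfy three properties: every vertex lies in some bag; for every edge, both endpoints lie together in some bag; and for every vertex, the bags containing it form a connected subtree. Here edge (a,b) lies in no bag, so the decomposition is invalid.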